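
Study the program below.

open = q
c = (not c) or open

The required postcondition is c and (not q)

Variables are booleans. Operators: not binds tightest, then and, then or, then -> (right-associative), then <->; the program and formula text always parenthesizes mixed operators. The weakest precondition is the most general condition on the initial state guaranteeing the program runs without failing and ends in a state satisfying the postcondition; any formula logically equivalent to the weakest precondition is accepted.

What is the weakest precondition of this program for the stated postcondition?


Working backward. After the program, c and (not q) must hold.
Before c := (not c) or open: ((not c) or open) and (not q)
Before open := q: ((not c) or q) and (not q)
Answer: WP = ((not c) or q) and (not q)


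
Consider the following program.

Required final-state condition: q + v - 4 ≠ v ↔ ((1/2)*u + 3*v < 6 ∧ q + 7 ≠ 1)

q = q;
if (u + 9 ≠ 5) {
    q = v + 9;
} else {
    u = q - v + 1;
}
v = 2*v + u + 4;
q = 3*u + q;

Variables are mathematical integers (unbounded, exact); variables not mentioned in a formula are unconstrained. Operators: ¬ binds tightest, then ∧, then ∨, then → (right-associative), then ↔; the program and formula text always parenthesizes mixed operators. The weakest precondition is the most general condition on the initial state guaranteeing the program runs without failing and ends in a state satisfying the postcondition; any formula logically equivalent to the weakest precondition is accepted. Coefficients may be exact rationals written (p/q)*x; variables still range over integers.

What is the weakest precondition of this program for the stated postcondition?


Working backward. After the program, the postcondition q + v - 4 ≠ v ↔ ((1/2)*u + 3*v < 6 ∧ q + 7 ≠ 1) must hold; in canonical form it is q ≠ 4 ↔ ((1/2)*u + 3*v < 6 ∧ q ≠ -6).
Before q := 3*u + q: q + 3*u ≠ 4 ↔ ((1/2)*u + 3*v < 6 ∧ q + 3*u ≠ -6)
Before v := 2*v + u + 4: q + 3*u ≠ 4 ↔ ((7/2)*u + 6*v < -6 ∧ q + 3*u ≠ -6)
Then branch requires 3*u + v ≠ -5 ↔ ((7/2)*u + 6*v < -6 ∧ 3*u + v ≠ -15); else branch requires 4*q ≠ 3*v + 1 ↔ ((7/2)*q + (5/2)*v < -19/2 ∧ 4*q ≠ 3*v - 9).
Before the if: (u ≠ -4 → (3*u + v ≠ -5 ↔ ((7/2)*u + 6*v < -6 ∧ 3*u + v ≠ -15))) ∧ ((¬(u ≠ -4)) → (4*q ≠ 3*v + 1 ↔ ((7/2)*q + (5/2)*v < -19/2 ∧ 4*q ≠ 3*v - 9)))
Before q := q: (u ≠ -4 → (3*u + v ≠ -5 ↔ ((7/2)*u + 6*v < -6 ∧ 3*u + v ≠ -15))) ∧ ((¬(u ≠ -4)) → (4*q ≠ 3*v + 1 ↔ ((7/2)*q + (5/2)*v < -19/2 ∧ 4*q ≠ 3*v - 9)))
Answer: WP = (u ≠ -4 → (3*u + v ≠ -5 ↔ ((7/2)*u + 6*v < -6 ∧ 3*u + v ≠ -15))) ∧ ((¬(u ≠ -4)) → (4*q ≠ 3*v + 1 ↔ ((7/2)*q + (5/2)*v < -19/2 ∧ 4*q ≠ 3*v - 9)))


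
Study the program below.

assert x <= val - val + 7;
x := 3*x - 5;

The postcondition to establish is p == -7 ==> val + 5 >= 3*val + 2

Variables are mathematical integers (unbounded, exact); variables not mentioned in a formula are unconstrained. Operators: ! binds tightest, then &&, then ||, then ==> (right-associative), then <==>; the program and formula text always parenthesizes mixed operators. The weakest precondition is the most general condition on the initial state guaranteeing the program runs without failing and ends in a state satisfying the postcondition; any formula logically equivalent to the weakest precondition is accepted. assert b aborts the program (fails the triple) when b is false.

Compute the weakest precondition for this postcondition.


Working backward. After the program, the postcondition p == -7 ==> val + 5 >= 3*val + 2 must hold; in canonical form it is p == -7 ==> 2*val <= 3.
Before x := 3*x - 5: p == -7 ==> 2*val <= 3
Before assert x <= val - val + 7: x <= 7 && (p == -7 ==> 2*val <= 3)
Answer: WP = x <= 7 && (p == -7 ==> 2*val <= 3)


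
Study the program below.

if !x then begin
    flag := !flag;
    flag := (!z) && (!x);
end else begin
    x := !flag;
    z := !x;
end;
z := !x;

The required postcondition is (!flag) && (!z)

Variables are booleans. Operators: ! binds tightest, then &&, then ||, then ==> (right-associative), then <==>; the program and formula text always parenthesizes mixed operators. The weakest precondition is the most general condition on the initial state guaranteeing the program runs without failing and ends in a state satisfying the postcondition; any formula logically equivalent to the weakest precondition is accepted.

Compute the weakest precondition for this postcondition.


Working backward. After the program, (!flag) && (!z) must hold.
Before z := !x: (!flag) && x
Then branch requires (!((!z) && (!x))) && x; else branch requires !flag.
Before the if: ((!x) ==> ((!((!z) && (!x))) && x)) && (x ==> (!flag))
Answer: WP = ((!x) ==> ((!((!z) && (!x))) && x)) && (x ==> (!flag))


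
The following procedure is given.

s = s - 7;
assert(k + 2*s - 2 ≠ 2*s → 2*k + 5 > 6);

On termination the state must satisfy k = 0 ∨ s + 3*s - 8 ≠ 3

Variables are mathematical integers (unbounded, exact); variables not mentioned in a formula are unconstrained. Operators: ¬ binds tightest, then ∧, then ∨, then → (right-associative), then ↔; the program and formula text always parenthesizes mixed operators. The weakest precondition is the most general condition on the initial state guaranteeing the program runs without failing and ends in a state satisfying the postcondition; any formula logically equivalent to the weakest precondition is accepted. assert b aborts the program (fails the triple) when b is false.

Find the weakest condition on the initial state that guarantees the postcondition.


Working backward. After the program, the postcondition k = 0 ∨ s + 3*s - 8 ≠ 3 must hold; in canonical form it is k = 0 ∨ 4*s ≠ 11.
Before assert k + 2*s - 2 ≠ 2*s → 2*k + 5 > 6: (k ≠ 2 → 2*k > 1) ∧ (k = 0 ∨ 4*s ≠ 11)
Before s := s - 7: (k ≠ 2 → 2*k > 1) ∧ (k = 0 ∨ 4*s ≠ 39)
Answer: WP = (k ≠ 2 → 2*k > 1) ∧ (k = 0 ∨ 4*s ≠ 39)


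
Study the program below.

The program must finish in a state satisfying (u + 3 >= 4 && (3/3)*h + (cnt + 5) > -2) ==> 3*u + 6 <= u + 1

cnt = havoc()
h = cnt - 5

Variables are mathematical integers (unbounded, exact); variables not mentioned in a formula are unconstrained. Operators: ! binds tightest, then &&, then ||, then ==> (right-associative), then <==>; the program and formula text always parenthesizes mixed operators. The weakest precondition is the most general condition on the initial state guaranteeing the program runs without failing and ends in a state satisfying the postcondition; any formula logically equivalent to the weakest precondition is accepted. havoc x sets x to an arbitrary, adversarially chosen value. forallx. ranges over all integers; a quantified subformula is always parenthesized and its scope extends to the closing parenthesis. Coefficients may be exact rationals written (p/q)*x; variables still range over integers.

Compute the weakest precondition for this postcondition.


Working backward. After the program, the postcondition (u + 3 >= 4 && (3/3)*h + (cnt + 5) > -2) ==> 3*u + 6 <= u + 1 must hold; in canonical form it is (u >= 1 && cnt + h > -7) ==> 2*u <= -5.
Before h := cnt - 5: (u >= 1 && 2*cnt > -2) ==> 2*u <= -5
Before havoc cnt: forall cnt_1. ((u >= 1 && 2*cnt_1 > -2) ==> 2*u <= -5)
Answer: WP = forall cnt_1. ((u >= 1 && 2*cnt_1 > -2) ==> 2*u <= -5)


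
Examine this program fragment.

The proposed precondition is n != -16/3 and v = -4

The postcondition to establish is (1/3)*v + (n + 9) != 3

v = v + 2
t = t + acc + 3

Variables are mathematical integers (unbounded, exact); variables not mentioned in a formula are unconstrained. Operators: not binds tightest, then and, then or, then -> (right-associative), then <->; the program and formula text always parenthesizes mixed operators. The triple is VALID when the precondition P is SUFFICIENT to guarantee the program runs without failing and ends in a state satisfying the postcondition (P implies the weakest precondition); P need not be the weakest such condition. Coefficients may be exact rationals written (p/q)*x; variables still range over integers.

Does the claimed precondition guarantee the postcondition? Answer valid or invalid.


Working backward. After the program, the postcondition (1/3)*v + (n + 9) != 3 must hold; in canonical form it is n + (1/3)*v != -6.
Before t := t + acc + 3: n + (1/3)*v != -6
Before v := v + 2: n + (1/3)*v != -20/3
The weakest precondition is n + (1/3)*v != -20/3.
Check whether n != -16/3 and v = -4 implies it.
Every state satisfying the precondition satisfies the weakest precondition: the implication holds.
Answer: valid


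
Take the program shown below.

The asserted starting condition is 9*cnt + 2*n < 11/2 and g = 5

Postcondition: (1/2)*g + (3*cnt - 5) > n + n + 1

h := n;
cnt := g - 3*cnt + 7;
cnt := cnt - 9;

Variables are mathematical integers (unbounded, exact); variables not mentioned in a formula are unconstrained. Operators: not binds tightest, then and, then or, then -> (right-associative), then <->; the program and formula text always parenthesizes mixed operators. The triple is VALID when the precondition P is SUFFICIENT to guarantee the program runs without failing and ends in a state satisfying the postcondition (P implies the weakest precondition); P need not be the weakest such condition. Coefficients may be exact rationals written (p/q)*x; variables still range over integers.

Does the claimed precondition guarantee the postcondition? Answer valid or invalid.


Working backward. After the program, the postcondition (1/2)*g + (3*cnt - 5) > n + n + 1 must hold; in canonical form it is 3*cnt + (1/2)*g > 2*n + 6.
Before cnt := cnt - 9: 3*cnt + (1/2)*g > 2*n + 33
Before cnt := g - 3*cnt + 7: (7/2)*g > 9*cnt + 2*n + 12
Before h := n: (7/2)*g > 9*cnt + 2*n + 12
The weakest precondition is (7/2)*g > 9*cnt + 2*n + 12.
Check whether 9*cnt + 2*n < 11/2 and g = 5 implies it.
Every state satisfying the precondition satisfies the weakest precondition: the implication holds.
Answer: valid


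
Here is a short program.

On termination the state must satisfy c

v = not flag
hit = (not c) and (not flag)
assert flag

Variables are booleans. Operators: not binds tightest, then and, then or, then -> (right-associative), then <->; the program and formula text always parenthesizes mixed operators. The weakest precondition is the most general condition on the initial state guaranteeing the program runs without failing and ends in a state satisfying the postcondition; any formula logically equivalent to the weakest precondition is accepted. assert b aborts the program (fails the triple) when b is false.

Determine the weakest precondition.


Working backward. After the program, c must hold.
Before assert flag: flag and c
Before hit := (not c) and (not flag): flag and c
Before v := not flag: flag and c
Answer: WP = flag and c


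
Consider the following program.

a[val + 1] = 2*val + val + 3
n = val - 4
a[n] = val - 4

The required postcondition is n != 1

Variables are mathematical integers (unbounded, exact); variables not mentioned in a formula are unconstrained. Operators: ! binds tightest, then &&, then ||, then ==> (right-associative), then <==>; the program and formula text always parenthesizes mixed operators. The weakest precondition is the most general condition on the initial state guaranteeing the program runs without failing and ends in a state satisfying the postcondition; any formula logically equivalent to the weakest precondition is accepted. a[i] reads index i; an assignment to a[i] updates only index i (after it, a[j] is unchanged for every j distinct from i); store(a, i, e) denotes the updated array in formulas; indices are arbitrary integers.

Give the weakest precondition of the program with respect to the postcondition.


Working backward. After the program, n != 1 must hold.
Before a[n] := val - 4: n != 1
Before n := val - 4: val != 5
Before a[val + 1] := 2*val + val + 3: val != 5
Answer: WP = val != 5


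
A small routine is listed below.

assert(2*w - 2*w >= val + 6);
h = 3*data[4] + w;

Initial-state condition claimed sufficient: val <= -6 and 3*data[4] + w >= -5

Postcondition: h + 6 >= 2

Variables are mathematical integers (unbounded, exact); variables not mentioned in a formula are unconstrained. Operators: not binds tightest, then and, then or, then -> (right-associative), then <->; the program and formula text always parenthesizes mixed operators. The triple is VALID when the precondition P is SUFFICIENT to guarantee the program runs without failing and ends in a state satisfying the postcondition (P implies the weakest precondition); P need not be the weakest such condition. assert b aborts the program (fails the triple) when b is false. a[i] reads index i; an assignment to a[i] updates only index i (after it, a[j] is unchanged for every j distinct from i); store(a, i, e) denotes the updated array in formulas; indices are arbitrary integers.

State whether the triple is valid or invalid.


Working backward. After the program, the postcondition h + 6 >= 2 must hold; in canonical form it is h >= -4.
Before h := 3*data[4] + w: 3*data[4] + w >= -4
Before assert 2*w - 2*w >= val + 6: val <= -6 and 3*data[4] + w >= -4
The weakest precondition is val <= -6 and 3*data[4] + w >= -4.
Check whether val <= -6 and 3*data[4] + w >= -5 implies it.
Countermodel: at the initial state data = {[4] = 0, elsewhere 0}, val = -6, w = -5, the precondition holds but the weakest precondition fails.
Answer: invalid


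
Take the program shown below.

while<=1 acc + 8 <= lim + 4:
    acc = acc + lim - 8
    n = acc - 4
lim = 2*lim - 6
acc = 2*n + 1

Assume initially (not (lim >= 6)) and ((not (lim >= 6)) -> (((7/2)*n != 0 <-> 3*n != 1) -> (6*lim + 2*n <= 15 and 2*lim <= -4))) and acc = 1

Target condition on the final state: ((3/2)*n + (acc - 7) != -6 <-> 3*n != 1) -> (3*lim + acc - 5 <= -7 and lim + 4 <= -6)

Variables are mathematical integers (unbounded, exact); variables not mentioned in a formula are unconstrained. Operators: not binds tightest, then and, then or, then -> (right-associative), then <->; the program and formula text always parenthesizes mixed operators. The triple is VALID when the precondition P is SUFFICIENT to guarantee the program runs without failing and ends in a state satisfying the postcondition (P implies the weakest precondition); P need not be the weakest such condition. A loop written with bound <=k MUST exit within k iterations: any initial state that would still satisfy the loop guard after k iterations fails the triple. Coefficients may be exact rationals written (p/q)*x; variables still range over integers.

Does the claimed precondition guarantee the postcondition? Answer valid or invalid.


Working backward. After the program, the postcondition ((3/2)*n + (acc - 7) != -6 <-> 3*n != 1) -> (3*lim + acc - 5 <= -7 and lim + 4 <= -6) must hold; in canonical form it is (acc + (3/2)*n != 1 <-> 3*n != 1) -> (acc + 3*lim <= -2 and lim <= -10).
Before acc := 2*n + 1: ((7/2)*n != 0 <-> 3*n != 1) -> (3*lim + 2*n <= -3 and lim <= -10)
Before lim := 2*lim - 6: ((7/2)*n != 0 <-> 3*n != 1) -> (6*lim + 2*n <= 15 and 2*lim <= -4)
Before the loop (bound <=1), unroll the exhaustion recursion (WP_0 = exit-now case; WP_j = one more guarded iteration, up to j = 1):
  WP_0: (not (acc <= lim - 4)) and (((7/2)*n != 0 <-> 3*n != 1) -> (6*lim + 2*n <= 15 and 2*lim <= -4))
  WP_1: (acc <= lim - 4 -> ((not (acc <= 4)) and (((7/2)*acc + (7/2)*lim != 42 <-> 3*acc + 3*lim != 37) -> (2*acc + 8*lim <= 39 and 2*lim <= -4)))) and ((not (acc <= lim - 4)) -> (((7/2)*n != 0 <-> 3*n != 1) -> (6*lim + 2*n <= 15 and 2*lim <= -4)))
So before the loop: (acc <= lim - 4 -> ((not (acc <= 4)) and (((7/2)*acc + (7/2)*lim != 42 <-> 3*acc + 3*lim != 37) -> (2*acc + 8*lim <= 39 and 2*lim <= -4)))) and ((not (acc <= lim - 4)) -> (((7/2)*n != 0 <-> 3*n != 1) -> (6*lim + 2*n <= 15 and 2*lim <= -4)))
The weakest precondition is (acc <= lim - 4 -> ((not (acc <= 4)) and (((7/2)*acc + (7/2)*lim != 42 <-> 3*acc + 3*lim != 37) -> (2*acc + 8*lim <= 39 and 2*lim <= -4)))) and ((not (acc <= lim - 4)) -> (((7/2)*n != 0 <-> 3*n != 1) -> (6*lim + 2*n <= 15 and 2*lim <= -4))).
Check whether (not (lim >= 6)) and ((not (lim >= 6)) -> (((7/2)*n != 0 <-> 3*n != 1) -> (6*lim + 2*n <= 15 and 2*lim <= -4))) and acc = 1 implies it.
Countermodel: at the initial state acc = 1, lim = 5, n = 0, the precondition holds but the weakest precondition fails.
Answer: invalid


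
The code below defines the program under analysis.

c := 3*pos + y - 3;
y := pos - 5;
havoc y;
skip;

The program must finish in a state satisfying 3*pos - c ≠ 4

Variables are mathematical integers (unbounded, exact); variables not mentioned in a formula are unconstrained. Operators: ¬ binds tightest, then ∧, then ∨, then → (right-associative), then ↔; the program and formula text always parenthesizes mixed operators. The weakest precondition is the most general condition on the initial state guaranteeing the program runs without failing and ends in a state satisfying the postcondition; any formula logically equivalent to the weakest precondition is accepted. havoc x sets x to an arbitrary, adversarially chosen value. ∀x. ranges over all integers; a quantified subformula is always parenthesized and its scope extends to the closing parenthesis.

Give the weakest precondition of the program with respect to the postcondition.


Working backward. After the program, the postcondition 3*pos - c ≠ 4 must hold; in canonical form it is 3*pos ≠ c + 4.
Before skip: 3*pos ≠ c + 4
Before havoc y: 3*pos ≠ c + 4
Before y := pos - 5: 3*pos ≠ c + 4
Before c := 3*pos + y - 3: y ≠ -1
Answer: WP = y ≠ -1


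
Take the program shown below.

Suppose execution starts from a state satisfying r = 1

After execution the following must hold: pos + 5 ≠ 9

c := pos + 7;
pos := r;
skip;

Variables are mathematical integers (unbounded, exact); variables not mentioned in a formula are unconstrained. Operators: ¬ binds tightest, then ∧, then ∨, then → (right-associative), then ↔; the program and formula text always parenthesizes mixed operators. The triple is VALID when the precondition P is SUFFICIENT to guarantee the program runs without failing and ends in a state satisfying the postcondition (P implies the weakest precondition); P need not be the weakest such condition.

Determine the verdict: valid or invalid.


Working backward. After the program, the postcondition pos + 5 ≠ 9 must hold; in canonical form it is pos ≠ 4.
Before skip: pos ≠ 4
Before pos := r: r ≠ 4
Before c := pos + 7: r ≠ 4
The weakest precondition is r ≠ 4.
Check whether r = 1 implies it.
Every state satisfying the precondition satisfies the weakest precondition: the implication holds.
Answer: valid


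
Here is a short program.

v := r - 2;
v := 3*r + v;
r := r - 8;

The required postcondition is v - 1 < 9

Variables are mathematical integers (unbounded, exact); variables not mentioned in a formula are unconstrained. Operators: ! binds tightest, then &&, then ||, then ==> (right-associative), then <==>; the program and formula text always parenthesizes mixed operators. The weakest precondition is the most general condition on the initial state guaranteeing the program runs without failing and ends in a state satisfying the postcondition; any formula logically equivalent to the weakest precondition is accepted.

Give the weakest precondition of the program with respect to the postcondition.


Working backward. After the program, the postcondition v - 1 < 9 must hold; in canonical form it is v < 10.
Before r := r - 8: v < 10
Before v := 3*r + v: 3*r + v < 10
Before v := r - 2: 4*r < 12
Answer: WP = 4*r < 12


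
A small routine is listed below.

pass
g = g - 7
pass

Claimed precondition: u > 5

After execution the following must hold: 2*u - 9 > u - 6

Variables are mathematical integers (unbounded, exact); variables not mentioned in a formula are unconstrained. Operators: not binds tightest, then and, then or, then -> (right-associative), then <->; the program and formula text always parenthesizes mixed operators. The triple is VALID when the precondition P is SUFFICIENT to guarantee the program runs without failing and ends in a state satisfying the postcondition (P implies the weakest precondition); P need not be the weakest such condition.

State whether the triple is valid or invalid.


Working backward. After the program, the postcondition 2*u - 9 > u - 6 must hold; in canonical form it is u > 3.
Before skip: u > 3
Before g := g - 7: u > 3
Before skip: u > 3
The weakest precondition is u > 3.
Check whether u > 5 implies it.
Every state satisfying the precondition satisfies the weakest precondition: the implication holds.
Answer: valid


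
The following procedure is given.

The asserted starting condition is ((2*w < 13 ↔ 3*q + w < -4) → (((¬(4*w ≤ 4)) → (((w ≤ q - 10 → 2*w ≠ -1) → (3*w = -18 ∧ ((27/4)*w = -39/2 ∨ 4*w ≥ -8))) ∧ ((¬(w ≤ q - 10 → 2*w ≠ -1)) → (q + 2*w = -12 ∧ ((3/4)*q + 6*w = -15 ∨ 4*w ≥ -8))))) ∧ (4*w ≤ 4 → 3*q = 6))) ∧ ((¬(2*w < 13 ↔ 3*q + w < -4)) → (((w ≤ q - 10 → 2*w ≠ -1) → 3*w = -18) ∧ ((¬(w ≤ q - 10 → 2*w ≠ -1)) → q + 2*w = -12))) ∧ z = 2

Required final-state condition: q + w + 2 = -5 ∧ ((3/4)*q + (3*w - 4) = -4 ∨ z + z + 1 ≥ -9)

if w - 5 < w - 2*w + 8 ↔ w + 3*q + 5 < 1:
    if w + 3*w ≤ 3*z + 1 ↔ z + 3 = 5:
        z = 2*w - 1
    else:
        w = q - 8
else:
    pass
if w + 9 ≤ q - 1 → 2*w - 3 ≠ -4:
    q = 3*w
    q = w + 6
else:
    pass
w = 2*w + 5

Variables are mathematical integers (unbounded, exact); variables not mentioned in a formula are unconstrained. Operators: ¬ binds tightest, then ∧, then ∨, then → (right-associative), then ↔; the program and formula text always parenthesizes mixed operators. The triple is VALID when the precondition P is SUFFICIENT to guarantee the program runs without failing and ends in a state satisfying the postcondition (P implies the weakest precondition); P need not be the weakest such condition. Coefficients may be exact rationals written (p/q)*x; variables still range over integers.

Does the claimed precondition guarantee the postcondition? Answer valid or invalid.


Working backward. After the program, the postcondition q + w + 2 = -5 ∧ ((3/4)*q + (3*w - 4) = -4 ∨ z + z + 1 ≥ -9) must hold; in canonical form it is q + w = -7 ∧ ((3/4)*q + 3*w = 0 ∨ 2*z ≥ -10).
Before w := 2*w + 5: q + 2*w = -12 ∧ ((3/4)*q + 6*w = -15 ∨ 2*z ≥ -10)
Then branch requires 3*w = -18 ∧ ((27/4)*w = -39/2 ∨ 2*z ≥ -10); else branch requires q + 2*w = -12 ∧ ((3/4)*q + 6*w = -15 ∨ 2*z ≥ -10).
Before the if: ((w ≤ q - 10 → 2*w ≠ -1) → (3*w = -18 ∧ ((27/4)*w = -39/2 ∨ 2*z ≥ -10))) ∧ ((¬(w ≤ q - 10 → 2*w ≠ -1)) → (q + 2*w = -12 ∧ ((3/4)*q + 6*w = -15 ∨ 2*z ≥ -10)))
Then branch requires ((4*w ≤ 3*z + 1 ↔ z = 2) → (((w ≤ q - 10 → 2*w ≠ -1) → (3*w = -18 ∧ ((27/4)*w = -39/2 ∨ 4*w ≥ -8))) ∧ ((¬(w ≤ q - 10 → 2*w ≠ -1)) → (q + 2*w = -12 ∧ ((3/4)*q + 6*w = -15 ∨ 4*w ≥ -8))))) ∧ ((¬(4*w ≤ 3*z + 1 ↔ z = 2)) → (3*q = 6 ∧ ((27/4)*q = 69/2 ∨ 2*z ≥ -10))); else branch requires ((w ≤ q - 10 → 2*w ≠ -1) → (3*w = -18 ∧ ((27/4)*w = -39/2 ∨ 2*z ≥ -10))) ∧ ((¬(w ≤ q - 10 → 2*w ≠ -1)) → (q + 2*w = -12 ∧ ((3/4)*q + 6*w = -15 ∨ 2*z ≥ -10))).
Before the if: ((2*w < 13 ↔ 3*q + w < -4) → (((4*w ≤ 3*z + 1 ↔ z = 2) → (((w ≤ q - 10 → 2*w ≠ -1) → (3*w = -18 ∧ ((27/4)*w = -39/2 ∨ 4*w ≥ -8))) ∧ ((¬(w ≤ q - 10 → 2*w ≠ -1)) → (q + 2*w = -12 ∧ ((3/4)*q + 6*w = -15 ∨ 4*w ≥ -8))))) ∧ ((¬(4*w ≤ 3*z + 1 ↔ z = 2)) → (3*q = 6 ∧ ((27/4)*q = 69/2 ∨ 2*z ≥ -10))))) ∧ ((¬(2*w < 13 ↔ 3*q + w < -4)) → (((w ≤ q - 10 → 2*w ≠ -1) → (3*w = -18 ∧ ((27/4)*w = -39/2 ∨ 2*z ≥ -10))) ∧ ((¬(w ≤ q - 10 → 2*w ≠ -1)) → (q + 2*w = -12 ∧ ((3/4)*q + 6*w = -15 ∨ 2*z ≥ -10)))))
The weakest precondition is ((2*w < 13 ↔ 3*q + w < -4) → (((4*w ≤ 3*z + 1 ↔ z = 2) → (((w ≤ q - 10 → 2*w ≠ -1) → (3*w = -18 ∧ ((27/4)*w = -39/2 ∨ 4*w ≥ -8))) ∧ ((¬(w ≤ q - 10 → 2*w ≠ -1)) → (q + 2*w = -12 ∧ ((3/4)*q + 6*w = -15 ∨ 4*w ≥ -8))))) ∧ ((¬(4*w ≤ 3*z + 1 ↔ z = 2)) → (3*q = 6 ∧ ((27/4)*q = 69/2 ∨ 2*z ≥ -10))))) ∧ ((¬(2*w < 13 ↔ 3*q + w < -4)) → (((w ≤ q - 10 → 2*w ≠ -1) → (3*w = -18 ∧ ((27/4)*w = -39/2 ∨ 2*z ≥ -10))) ∧ ((¬(w ≤ q - 10 → 2*w ≠ -1)) → (q + 2*w = -12 ∧ ((3/4)*q + 6*w = -15 ∨ 2*z ≥ -10))))).
Check whether ((2*w < 13 ↔ 3*q + w < -4) → (((¬(4*w ≤ 4)) → (((w ≤ q - 10 → 2*w ≠ -1) → (3*w = -18 ∧ ((27/4)*w = -39/2 ∨ 4*w ≥ -8))) ∧ ((¬(w ≤ q - 10 → 2*w ≠ -1)) → (q + 2*w = -12 ∧ ((3/4)*q + 6*w = -15 ∨ 4*w ≥ -8))))) ∧ (4*w ≤ 4 → 3*q = 6))) ∧ ((¬(2*w < 13 ↔ 3*q + w < -4)) → (((w ≤ q - 10 → 2*w ≠ -1) → 3*w = -18) ∧ ((¬(w ≤ q - 10 → 2*w ≠ -1)) → q + 2*w = -12))) ∧ z = 2 implies it.
Countermodel: at the initial state q = 2, w = -11, z = 2, the precondition holds but the weakest precondition fails.
Answer: invalid


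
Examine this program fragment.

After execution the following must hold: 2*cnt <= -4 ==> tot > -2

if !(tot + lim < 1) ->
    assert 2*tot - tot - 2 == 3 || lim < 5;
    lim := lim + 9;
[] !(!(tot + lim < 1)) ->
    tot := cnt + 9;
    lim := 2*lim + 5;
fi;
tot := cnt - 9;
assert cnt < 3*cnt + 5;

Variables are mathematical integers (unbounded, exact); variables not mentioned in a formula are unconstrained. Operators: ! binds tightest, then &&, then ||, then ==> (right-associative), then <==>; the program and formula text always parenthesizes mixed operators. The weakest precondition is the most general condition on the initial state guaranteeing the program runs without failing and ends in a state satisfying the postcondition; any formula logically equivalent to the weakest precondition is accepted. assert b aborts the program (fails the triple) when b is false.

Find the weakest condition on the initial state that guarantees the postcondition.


Working backward. After the program, 2*cnt <= -4 ==> tot > -2 must hold.
Before assert cnt < 3*cnt + 5: 2*cnt > -5 && (2*cnt <= -4 ==> tot > -2)
Before tot := cnt - 9: 2*cnt > -5 && (2*cnt <= -4 ==> cnt > 7)
Then branch requires (tot == 5 || lim < 5) && 2*cnt > -5 && (2*cnt <= -4 ==> cnt > 7); else branch requires 2*cnt > -5 && (2*cnt <= -4 ==> cnt > 7).
Before the if: ((!(lim + tot < 1)) ==> ((tot == 5 || lim < 5) && 2*cnt > -5 && (2*cnt <= -4 ==> cnt > 7))) && (lim + tot < 1 ==> (2*cnt > -5 && (2*cnt <= -4 ==> cnt > 7)))
Answer: WP = ((!(lim + tot < 1)) ==> ((tot == 5 || lim < 5) && 2*cnt > -5 && (2*cnt <= -4 ==> cnt > 7))) && (lim + tot < 1 ==> (2*cnt > -5 && (2*cnt <= -4 ==> cnt > 7)))


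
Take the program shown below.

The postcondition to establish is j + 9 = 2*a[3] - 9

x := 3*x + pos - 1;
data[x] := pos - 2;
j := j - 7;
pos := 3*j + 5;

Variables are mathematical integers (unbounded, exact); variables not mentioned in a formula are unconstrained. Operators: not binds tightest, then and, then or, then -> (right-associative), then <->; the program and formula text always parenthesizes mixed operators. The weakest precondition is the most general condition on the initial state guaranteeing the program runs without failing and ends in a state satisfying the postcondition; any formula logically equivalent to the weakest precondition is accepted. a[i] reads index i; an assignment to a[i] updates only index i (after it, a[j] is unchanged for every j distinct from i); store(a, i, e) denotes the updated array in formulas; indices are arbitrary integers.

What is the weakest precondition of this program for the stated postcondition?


Working backward. After the program, the postcondition j + 9 = 2*a[3] - 9 must hold; in canonical form it is j = 2*a[3] - 18.
Before pos := 3*j + 5: j = 2*a[3] - 18
Before j := j - 7: j = 2*a[3] - 11
Before data[x] := pos - 2: j = 2*a[3] - 11
Before x := 3*x + pos - 1: j = 2*a[3] - 11
Answer: WP = j = 2*a[3] - 11


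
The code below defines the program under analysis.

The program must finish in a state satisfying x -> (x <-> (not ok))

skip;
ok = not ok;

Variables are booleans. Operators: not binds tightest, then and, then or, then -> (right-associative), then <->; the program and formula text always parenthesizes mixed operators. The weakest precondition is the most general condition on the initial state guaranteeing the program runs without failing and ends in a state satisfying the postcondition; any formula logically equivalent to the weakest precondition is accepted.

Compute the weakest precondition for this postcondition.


Working backward. After the program, x -> (x <-> (not ok)) must hold.
Before ok := not ok: x -> (x <-> ok)
Before skip: x -> (x <-> ok)
Answer: WP = x -> (x <-> ok)


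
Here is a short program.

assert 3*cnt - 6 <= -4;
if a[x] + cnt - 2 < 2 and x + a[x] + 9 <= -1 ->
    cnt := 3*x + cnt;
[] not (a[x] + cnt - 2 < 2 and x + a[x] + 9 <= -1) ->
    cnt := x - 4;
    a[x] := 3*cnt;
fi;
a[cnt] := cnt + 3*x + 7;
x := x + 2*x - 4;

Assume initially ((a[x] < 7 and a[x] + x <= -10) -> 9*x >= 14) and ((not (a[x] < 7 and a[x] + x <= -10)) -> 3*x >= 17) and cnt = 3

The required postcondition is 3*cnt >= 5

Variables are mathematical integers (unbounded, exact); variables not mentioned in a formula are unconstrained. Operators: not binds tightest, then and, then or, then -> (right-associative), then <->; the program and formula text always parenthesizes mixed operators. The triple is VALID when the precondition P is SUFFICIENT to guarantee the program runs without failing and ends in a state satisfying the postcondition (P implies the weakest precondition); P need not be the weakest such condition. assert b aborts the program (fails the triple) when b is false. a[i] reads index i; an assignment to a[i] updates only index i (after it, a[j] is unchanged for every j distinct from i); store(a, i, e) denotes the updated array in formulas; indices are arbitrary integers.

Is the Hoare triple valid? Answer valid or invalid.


Working backward. After the program, 3*cnt >= 5 must hold.
Before x := x + 2*x - 4: 3*cnt >= 5
Before a[cnt] := cnt + 3*x + 7: 3*cnt >= 5
Then branch requires 3*cnt + 9*x >= 5; else branch requires 3*x >= 17.
Before the if: ((a[x] + cnt < 4 and a[x] + x <= -10) -> 3*cnt + 9*x >= 5) and ((not (a[x] + cnt < 4 and a[x] + x <= -10)) -> 3*x >= 17)
Before assert 3*cnt - 6 <= -4: 3*cnt <= 2 and ((a[x] + cnt < 4 and a[x] + x <= -10) -> 3*cnt + 9*x >= 5) and ((not (a[x] + cnt < 4 and a[x] + x <= -10)) -> 3*x >= 17)
The weakest precondition is 3*cnt <= 2 and ((a[x] + cnt < 4 and a[x] + x <= -10) -> 3*cnt + 9*x >= 5) and ((not (a[x] + cnt < 4 and a[x] + x <= -10)) -> 3*x >= 17).
Check whether ((a[x] < 7 and a[x] + x <= -10) -> 9*x >= 14) and ((not (a[x] < 7 and a[x] + x <= -10)) -> 3*x >= 17) and cnt = 3 implies it.
Countermodel: at the initial state a = {[2] = -12, elsewhere -12}, cnt = 3, x = 2, the precondition holds but the weakest precondition fails.
Answer: invalid


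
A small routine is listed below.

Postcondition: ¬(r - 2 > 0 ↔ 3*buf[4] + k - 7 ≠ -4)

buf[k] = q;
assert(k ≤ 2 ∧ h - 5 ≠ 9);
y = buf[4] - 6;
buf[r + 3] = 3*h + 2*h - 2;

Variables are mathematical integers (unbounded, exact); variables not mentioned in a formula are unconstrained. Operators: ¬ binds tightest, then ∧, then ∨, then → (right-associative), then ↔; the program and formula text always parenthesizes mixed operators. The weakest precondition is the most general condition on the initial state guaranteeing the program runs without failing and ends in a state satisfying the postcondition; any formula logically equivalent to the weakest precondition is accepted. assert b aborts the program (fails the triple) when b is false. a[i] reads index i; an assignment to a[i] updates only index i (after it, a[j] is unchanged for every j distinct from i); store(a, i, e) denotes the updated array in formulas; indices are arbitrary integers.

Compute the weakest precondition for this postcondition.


Working backward. After the program, the postcondition ¬(r - 2 > 0 ↔ 3*buf[4] + k - 7 ≠ -4) must hold; in canonical form it is ¬(r > 2 ↔ 3*buf[4] + k ≠ 3).
Before buf[r + 3] := 3*h + 2*h - 2: ¬(r > 2 ↔ 3*store(buf, r + 3, 5*h - 2)[4] + k ≠ 3)
Before y := buf[4] - 6: ¬(r > 2 ↔ 3*store(buf, r + 3, 5*h - 2)[4] + k ≠ 3)
Before assert k ≤ 2 ∧ h - 5 ≠ 9: k ≤ 2 ∧ h ≠ 14 ∧ (¬(r > 2 ↔ 3*store(buf, r + 3, 5*h - 2)[4] + k ≠ 3))
Before buf[k] := q: k ≤ 2 ∧ h ≠ 14 ∧ (¬(r > 2 ↔ 3*store(store(buf, k, q), r + 3, 5*h - 2)[4] + k ≠ 3))
Answer: WP = k ≤ 2 ∧ h ≠ 14 ∧ (¬(r > 2 ↔ 3*store(store(buf, k, q), r + 3, 5*h - 2)[4] + k ≠ 3))


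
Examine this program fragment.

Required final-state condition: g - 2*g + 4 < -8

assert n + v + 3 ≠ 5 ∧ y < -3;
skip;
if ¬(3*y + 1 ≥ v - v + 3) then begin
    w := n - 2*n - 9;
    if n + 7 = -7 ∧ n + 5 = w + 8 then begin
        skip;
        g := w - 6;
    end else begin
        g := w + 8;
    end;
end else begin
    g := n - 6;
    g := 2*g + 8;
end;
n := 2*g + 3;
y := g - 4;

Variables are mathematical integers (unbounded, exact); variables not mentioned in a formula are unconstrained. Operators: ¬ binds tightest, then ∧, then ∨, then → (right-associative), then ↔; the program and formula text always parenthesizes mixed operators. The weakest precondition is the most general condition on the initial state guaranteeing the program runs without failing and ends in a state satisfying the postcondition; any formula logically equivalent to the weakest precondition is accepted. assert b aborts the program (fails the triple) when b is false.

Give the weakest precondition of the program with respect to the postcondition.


Working backward. After the program, the postcondition g - 2*g + 4 < -8 must hold; in canonical form it is g > 12.
Before y := g - 4: g > 12
Before n := 2*g + 3: g > 12
Then branch requires ((n = -14 ∧ 2*n = -6) → n < -27) ∧ ((¬(n = -14 ∧ 2*n = -6)) → n < -13); else branch requires 2*n > 16.
Before the if: ((¬(3*y ≥ 2)) → (((n = -14 ∧ 2*n = -6) → n < -27) ∧ ((¬(n = -14 ∧ 2*n = -6)) → n < -13))) ∧ (3*y ≥ 2 → 2*n > 16)
Before skip: ((¬(3*y ≥ 2)) → (((n = -14 ∧ 2*n = -6) → n < -27) ∧ ((¬(n = -14 ∧ 2*n = -6)) → n < -13))) ∧ (3*y ≥ 2 → 2*n > 16)
Before assert n + v + 3 ≠ 5 ∧ y < -3: n + v ≠ 2 ∧ y < -3 ∧ ((¬(3*y ≥ 2)) → (((n = -14 ∧ 2*n = -6) → n < -27) ∧ ((¬(n = -14 ∧ 2*n = -6)) → n < -13))) ∧ (3*y ≥ 2 → 2*n > 16)
Answer: WP = n + v ≠ 2 ∧ y < -3 ∧ ((¬(3*y ≥ 2)) → (((n = -14 ∧ 2*n = -6) → n < -27) ∧ ((¬(n = -14 ∧ 2*n = -6)) → n < -13))) ∧ (3*y ≥ 2 → 2*n > 16)


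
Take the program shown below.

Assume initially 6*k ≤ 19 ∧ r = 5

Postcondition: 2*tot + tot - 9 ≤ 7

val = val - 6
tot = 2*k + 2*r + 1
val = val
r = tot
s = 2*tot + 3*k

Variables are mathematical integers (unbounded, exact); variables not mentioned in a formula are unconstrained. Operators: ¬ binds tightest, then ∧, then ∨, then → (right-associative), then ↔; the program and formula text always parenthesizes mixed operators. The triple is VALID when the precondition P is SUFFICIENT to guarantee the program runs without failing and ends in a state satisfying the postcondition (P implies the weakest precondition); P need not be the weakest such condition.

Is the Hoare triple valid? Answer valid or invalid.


Working backward. After the program, the postcondition 2*tot + tot - 9 ≤ 7 must hold; in canonical form it is 3*tot ≤ 16.
Before s := 2*tot + 3*k: 3*tot ≤ 16
Before r := tot: 3*tot ≤ 16
Before val := val: 3*tot ≤ 16
Before tot := 2*k + 2*r + 1: 6*k + 6*r ≤ 13
Before val := val - 6: 6*k + 6*r ≤ 13
The weakest precondition is 6*k + 6*r ≤ 13.
Check whether 6*k ≤ 19 ∧ r = 5 implies it.
Countermodel: at the initial state k = -2, r = 5, the precondition holds but the weakest precondition fails.
Answer: invalid


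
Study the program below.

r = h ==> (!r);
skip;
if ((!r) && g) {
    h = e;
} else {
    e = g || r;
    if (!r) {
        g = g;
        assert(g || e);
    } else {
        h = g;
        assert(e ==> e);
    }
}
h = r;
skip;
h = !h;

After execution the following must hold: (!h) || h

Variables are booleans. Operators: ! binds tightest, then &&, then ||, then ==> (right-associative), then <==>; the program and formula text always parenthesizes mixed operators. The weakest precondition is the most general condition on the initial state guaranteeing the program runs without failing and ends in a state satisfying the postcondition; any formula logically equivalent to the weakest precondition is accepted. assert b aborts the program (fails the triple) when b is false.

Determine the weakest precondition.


Working backward. After the program, the postcondition (!h) || h must hold; in canonical form it is true.
Before h := !h: true
Before skip: true
Before h := r: true
Then branch requires true; else branch requires (!r) ==> (g || r).
Before the if: (!((!r) && g)) ==> ((!r) ==> (g || r))
Before skip: (!((!r) && g)) ==> ((!r) ==> (g || r))
Before r := h ==> (!r): (!((!(h ==> (!r))) && g)) ==> ((!(h ==> (!r))) ==> (g || (h ==> (!r))))
Answer: WP = (!((!(h ==> (!r))) && g)) ==> ((!(h ==> (!r))) ==> (g || (h ==> (!r))))


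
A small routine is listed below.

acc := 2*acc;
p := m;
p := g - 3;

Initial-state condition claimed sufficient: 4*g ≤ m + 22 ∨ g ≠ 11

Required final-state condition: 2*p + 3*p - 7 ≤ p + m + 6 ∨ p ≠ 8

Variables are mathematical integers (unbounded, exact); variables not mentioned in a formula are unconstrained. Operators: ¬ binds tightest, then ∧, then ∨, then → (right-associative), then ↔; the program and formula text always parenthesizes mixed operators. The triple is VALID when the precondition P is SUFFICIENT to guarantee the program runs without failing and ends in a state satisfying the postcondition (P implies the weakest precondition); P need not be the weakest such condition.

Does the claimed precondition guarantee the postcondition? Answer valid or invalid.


Working backward. After the program, the postcondition 2*p + 3*p - 7 ≤ p + m + 6 ∨ p ≠ 8 must hold; in canonical form it is 4*p ≤ m + 13 ∨ p ≠ 8.
Before p := g - 3: 4*g ≤ m + 25 ∨ g ≠ 11
Before p := m: 4*g ≤ m + 25 ∨ g ≠ 11
Before acc := 2*acc: 4*g ≤ m + 25 ∨ g ≠ 11
The weakest precondition is 4*g ≤ m + 25 ∨ g ≠ 11.
Check whether 4*g ≤ m + 22 ∨ g ≠ 11 implies it.
Every state satisfying the precondition satisfies the weakest precondition: the implication holds.
Answer: valid


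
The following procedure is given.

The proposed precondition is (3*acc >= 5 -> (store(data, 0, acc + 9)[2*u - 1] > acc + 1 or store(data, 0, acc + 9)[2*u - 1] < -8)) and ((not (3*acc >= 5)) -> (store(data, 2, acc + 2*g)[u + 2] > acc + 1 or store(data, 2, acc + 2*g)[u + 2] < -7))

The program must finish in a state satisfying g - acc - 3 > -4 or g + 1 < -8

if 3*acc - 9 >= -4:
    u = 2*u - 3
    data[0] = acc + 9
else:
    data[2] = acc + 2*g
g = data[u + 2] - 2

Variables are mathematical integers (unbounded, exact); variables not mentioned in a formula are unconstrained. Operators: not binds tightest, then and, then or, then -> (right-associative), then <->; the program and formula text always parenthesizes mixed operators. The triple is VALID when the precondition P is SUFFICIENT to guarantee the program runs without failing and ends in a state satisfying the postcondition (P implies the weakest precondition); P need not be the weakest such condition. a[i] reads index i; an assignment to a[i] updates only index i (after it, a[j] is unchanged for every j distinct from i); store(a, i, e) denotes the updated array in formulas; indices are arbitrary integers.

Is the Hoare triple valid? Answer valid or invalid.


Working backward. After the program, the postcondition g - acc - 3 > -4 or g + 1 < -8 must hold; in canonical form it is g > acc - 1 or g < -9.
Before g := data[u + 2] - 2: data[u + 2] > acc + 1 or data[u + 2] < -7
Then branch requires store(data, 0, acc + 9)[2*u - 1] > acc + 1 or store(data, 0, acc + 9)[2*u - 1] < -7; else branch requires store(data, 2, acc + 2*g)[u + 2] > acc + 1 or store(data, 2, acc + 2*g)[u + 2] < -7.
Before the if: (3*acc >= 5 -> (store(data, 0, acc + 9)[2*u - 1] > acc + 1 or store(data, 0, acc + 9)[2*u - 1] < -7)) and ((not (3*acc >= 5)) -> (store(data, 2, acc + 2*g)[u + 2] > acc + 1 or store(data, 2, acc + 2*g)[u + 2] < -7))
The weakest precondition is (3*acc >= 5 -> (store(data, 0, acc + 9)[2*u - 1] > acc + 1 or store(data, 0, acc + 9)[2*u - 1] < -7)) and ((not (3*acc >= 5)) -> (store(data, 2, acc + 2*g)[u + 2] > acc + 1 or store(data, 2, acc + 2*g)[u + 2] < -7)).
Check whether (3*acc >= 5 -> (store(data, 0, acc + 9)[2*u - 1] > acc + 1 or store(data, 0, acc + 9)[2*u - 1] < -8)) and ((not (3*acc >= 5)) -> (store(data, 2, acc + 2*g)[u + 2] > acc + 1 or store(data, 2, acc + 2*g)[u + 2] < -7)) implies it.
Every state satisfying the precondition satisfies the weakest precondition: the implication holds.
Answer: valid
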